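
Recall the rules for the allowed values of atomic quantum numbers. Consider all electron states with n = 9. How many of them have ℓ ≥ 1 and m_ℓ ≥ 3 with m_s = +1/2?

With n = 9 the allowed ℓ are 0, 1, …, 8.
Orbitals with ℓ ≥ 1 and m_ℓ ≥ 3, by ℓ: ℓ=3 → 1; ℓ=4 → 2; ℓ=5 → 3; ℓ=6 → 4; ℓ=7 → 5; ℓ=8 → 6.
Orbitals: 1 + 2 + 3 + 4 + 5 + 6 = 21. With m_s fixed to a single value there is one state per orbital, giving 21 states.

21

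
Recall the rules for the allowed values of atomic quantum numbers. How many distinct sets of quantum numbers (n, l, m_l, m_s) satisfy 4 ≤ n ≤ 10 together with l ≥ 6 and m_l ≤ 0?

Work shell by shell — for each n, count the (l, m_l) pairs that satisfy l ≥ 6 and m_l ≤ 0:
n=7 → 7; n=8 → 15; n=9 → 24; n=10 → 34.
Orbitals: 7 + 15 + 24 + 34 = 80. Including both spin states (m_s = ±1/2) gives 2 × 80 = 160 states.

160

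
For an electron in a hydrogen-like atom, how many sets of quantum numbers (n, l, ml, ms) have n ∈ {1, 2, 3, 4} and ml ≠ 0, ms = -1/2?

Per-shell orbital counts meeting the constraint:
n=2 → 2; n=3 → 6; n=4 → 12.
Orbitals: 2 + 6 + 12 = 20. With ms fixed to -1/2 there is one state per orbital, so 20 states.

20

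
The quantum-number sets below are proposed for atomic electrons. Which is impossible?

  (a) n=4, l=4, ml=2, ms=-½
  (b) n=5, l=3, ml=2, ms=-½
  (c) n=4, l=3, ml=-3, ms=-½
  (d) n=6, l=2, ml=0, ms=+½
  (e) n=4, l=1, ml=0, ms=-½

(a)

(a) has l = 4 ≥ n = 4, violating 0 ≤ l ≤ n−1.
The remaining sets (b), (c), (d), (e) satisfy all four rules.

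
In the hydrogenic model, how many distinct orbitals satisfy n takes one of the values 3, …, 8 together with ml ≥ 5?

Per-shell orbital counts meeting the constraint:
n=6 → 1; n=7 → 3; n=8 → 6.
Total orbitals: 1 + 3 + 6 = 10.

10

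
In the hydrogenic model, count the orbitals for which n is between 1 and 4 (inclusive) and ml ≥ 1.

10

Go shell by shell, enumerating (l, ml) with ml ≥ 1:
n=2 → 1; n=3 → 3; n=4 → 6.
Total orbitals: 1 + 3 + 6 = 10.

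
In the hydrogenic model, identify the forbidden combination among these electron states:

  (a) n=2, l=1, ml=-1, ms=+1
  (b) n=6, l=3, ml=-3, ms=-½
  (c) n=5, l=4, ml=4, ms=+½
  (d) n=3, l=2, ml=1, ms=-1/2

(a) has ms = +1, but an electron's spin must be ±1/2.
The remaining sets (b), (c), (d) satisfy all four rules.

(a)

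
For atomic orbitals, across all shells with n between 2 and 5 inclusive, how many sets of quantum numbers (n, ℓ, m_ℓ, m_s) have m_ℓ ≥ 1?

For each n in the range, tally the orbitals obeying m_ℓ ≥ 1:
n=2 → 1; n=3 → 3; n=4 → 6; n=5 → 10.
Orbitals: 1 + 3 + 6 + 10 = 20. Including both spin states (m_s = ±1/2) gives 2 × 20 = 40 states.

40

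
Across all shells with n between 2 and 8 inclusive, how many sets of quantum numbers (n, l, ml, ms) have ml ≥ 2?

112

Treat each shell separately and count matching orbitals:
n=3 → 1; n=4 → 3; n=5 → 6; n=6 → 10; n=7 → 15; n=8 → 21.
Orbitals: 1 + 3 + 6 + 10 + 15 + 21 = 56. Including both spin states (ms = ±1/2) gives 2 × 56 = 112 states.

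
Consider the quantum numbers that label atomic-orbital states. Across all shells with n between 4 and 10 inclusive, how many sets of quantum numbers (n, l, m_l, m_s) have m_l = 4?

Work shell by shell — for each n, count the (l, m_l) pairs that satisfy m_l = 4:
n=5 → 1; n=6 → 2; n=7 → 3; n=8 → 4; n=9 → 5; n=10 → 6.
Orbitals: 1 + 2 + 3 + 4 + 5 + 6 = 21. Including both spin states (m_s = ±1/2) gives 2 × 21 = 42 states.

42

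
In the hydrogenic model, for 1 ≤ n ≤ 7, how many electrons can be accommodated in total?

280

Total orbitals = 1² + 2² + 3² + 4² + 5² + 6² + 7² = 140. Doubling for spin gives 280 electrons.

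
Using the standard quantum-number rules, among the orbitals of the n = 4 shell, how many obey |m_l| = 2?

4

For n = 4, l ranges over 0 … 3.
Orbitals with |m_l| = 2, by l: l=2 → 2; l=3 → 2.
Total orbitals: 2 + 2 = 4.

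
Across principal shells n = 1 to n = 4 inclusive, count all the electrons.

Shell n has n² orbitals: 1²=1 + 2²=4 + 3²=9 + 4²=16 = 30 orbitals.
Two spin states per orbital: 2 × 30 = 60 electrons.

60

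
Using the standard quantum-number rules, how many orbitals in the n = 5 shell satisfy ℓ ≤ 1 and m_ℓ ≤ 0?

3

Contributions: ℓ=0 → 1; ℓ=1 → 2.
Total orbitals: 1 + 2 = 3.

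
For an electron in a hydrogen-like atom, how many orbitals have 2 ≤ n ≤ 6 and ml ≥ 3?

Treat each shell separately and count matching orbitals:
n=4 → 1; n=5 → 3; n=6 → 6.
Total orbitals: 1 + 3 + 6 = 10.

10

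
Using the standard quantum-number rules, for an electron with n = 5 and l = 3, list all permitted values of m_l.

m_l takes every integer from −l to +l. With l = 3 that gives the 7 values -3, -2, -1, 0, 1, 2, 3.

-3, -2, -1, 0, 1, 2, 3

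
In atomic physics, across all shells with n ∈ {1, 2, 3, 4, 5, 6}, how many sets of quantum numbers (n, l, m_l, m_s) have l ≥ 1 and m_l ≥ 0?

Work shell by shell — for each n, count the (l, m_l) pairs that satisfy l ≥ 1 and m_l ≥ 0:
n=2 → 2; n=3 → 5; n=4 → 9; n=5 → 14; n=6 → 20.
Orbitals: 2 + 5 + 9 + 14 + 20 = 50. Including both spin states (m_s = ±1/2) gives 2 × 50 = 100 states.

100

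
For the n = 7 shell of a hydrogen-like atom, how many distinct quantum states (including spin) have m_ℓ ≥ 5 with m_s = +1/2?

3

The n = 7 shell has ℓ = 0 through 6; check each.
Orbitals with m_ℓ ≥ 5, by ℓ: ℓ=5 → 1; ℓ=6 → 2.
Orbitals: 1 + 2 = 3. With m_s fixed to a single value there is one state per orbital, giving 3 states.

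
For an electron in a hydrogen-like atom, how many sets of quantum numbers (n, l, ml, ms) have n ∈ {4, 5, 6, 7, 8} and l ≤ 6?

Per-shell orbital counts meeting the constraint:
n=4 → 16; n=5 → 25; n=6 → 36; n=7 → 49; n=8 → 49.
Orbitals: 16 + 25 + 36 + 49 + 49 = 175. Including both spin states (ms = ±1/2) gives 2 × 175 = 350 states.

350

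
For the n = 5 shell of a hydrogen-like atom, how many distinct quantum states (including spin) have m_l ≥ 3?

6

With n = 5 the allowed l are 0, 1, …, 4.
Contributions: l=3 → 1; l=4 → 2.
Orbitals: 1 + 2 = 3. Each orbital carries two spin states, so 3 × 2 = 6 states.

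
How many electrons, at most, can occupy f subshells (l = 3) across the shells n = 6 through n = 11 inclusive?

84

An f subshell (l = 3) exists for every n ≥ 4, so shells n = 6, 7, 8, 9, 10, 11 each contribute one — 6 subshells.
Since each f subshell holds 2(2·3+1) = 14 electrons, the total is 6 × 14 = 84.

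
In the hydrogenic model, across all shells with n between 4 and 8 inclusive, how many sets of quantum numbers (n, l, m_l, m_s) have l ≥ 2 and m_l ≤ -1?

150

For each n in the range, tally the orbitals obeying l ≥ 2 and m_l ≤ -1:
n=4 → 5; n=5 → 9; n=6 → 14; n=7 → 20; n=8 → 27.
Orbitals: 5 + 9 + 14 + 20 + 27 = 75. Including both spin states (m_s = ±1/2) gives 2 × 75 = 150 states.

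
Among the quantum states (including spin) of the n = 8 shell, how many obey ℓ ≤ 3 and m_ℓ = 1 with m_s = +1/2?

Go through ℓ = 0, …, 7 (the values permitted for n = 8).
Orbitals with ℓ ≤ 3 and m_ℓ = 1, by ℓ: ℓ=1 → 1; ℓ=2 → 1; ℓ=3 → 1.
Orbitals: 1 + 1 + 1 = 3. With m_s fixed to a single value there is one state per orbital, giving 3 states.

3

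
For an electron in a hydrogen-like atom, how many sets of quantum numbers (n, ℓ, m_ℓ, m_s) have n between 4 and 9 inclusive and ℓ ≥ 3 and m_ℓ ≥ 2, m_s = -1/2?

77

Treat each shell separately and count matching orbitals:
n=4 → 2; n=5 → 5; n=6 → 9; n=7 → 14; n=8 → 20; n=9 → 27.
Orbitals: 2 + 5 + 9 + 14 + 20 + 27 = 77. With m_s fixed to -1/2 there is one state per orbital, so 77 states.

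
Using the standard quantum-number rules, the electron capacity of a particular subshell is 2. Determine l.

2(2l+1) = 2 ⇒ 2l+1 = 1 ⇒ l = 0.

l = 0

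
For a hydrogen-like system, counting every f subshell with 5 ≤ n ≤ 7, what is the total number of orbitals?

An f subshell (l = 3) exists for every n ≥ 4, so shells n = 5, 6, 7 each contribute one — 3 subshells.
Since each f subshell has 2·3+1 = 7 orbitals, the total is 3 × 7 = 21.

21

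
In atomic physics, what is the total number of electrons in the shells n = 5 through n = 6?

122

Shell n has n² orbitals: 5²=25 + 6²=36 = 61 orbitals.
Two spin states per orbital: 2 × 61 = 122 electrons.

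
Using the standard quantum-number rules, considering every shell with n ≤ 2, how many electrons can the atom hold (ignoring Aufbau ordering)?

Total orbitals = 1² + 2² = 5. Doubling for spin gives 10 electrons.

10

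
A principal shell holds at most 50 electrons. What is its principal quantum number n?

2n² = 50 ⇒ n² = 25 ⇒ n = 5.

n = 5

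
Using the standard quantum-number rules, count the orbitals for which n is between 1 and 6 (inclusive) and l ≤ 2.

41

For each n in the range, tally the orbitals obeying l ≤ 2:
n=1 → 1; n=2 → 4; n=3 → 9; n=4 → 9; n=5 → 9; n=6 → 9.
Total orbitals: 1 + 4 + 9 + 9 + 9 + 9 = 41.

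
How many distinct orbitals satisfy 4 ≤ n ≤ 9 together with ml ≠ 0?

Count contributing orbitals for each principal shell:
n=4 → 12; n=5 → 20; n=6 → 30; n=7 → 42; n=8 → 56; n=9 → 72.
Total orbitals: 12 + 20 + 30 + 42 + 56 + 72 = 232.

232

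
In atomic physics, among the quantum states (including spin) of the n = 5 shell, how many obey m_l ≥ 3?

Orbitals with m_l ≥ 3, by l: l=3 → 1; l=4 → 2.
Orbitals: 1 + 2 = 3. Each orbital carries two spin states, so 3 × 2 = 6 states.

6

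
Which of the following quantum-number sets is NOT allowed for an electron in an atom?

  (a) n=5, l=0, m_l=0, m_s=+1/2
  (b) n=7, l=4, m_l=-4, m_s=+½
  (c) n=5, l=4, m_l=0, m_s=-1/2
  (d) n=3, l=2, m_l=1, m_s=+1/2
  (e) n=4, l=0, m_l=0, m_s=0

(e) has m_s = 0, but an electron's spin must be ±1/2.
The remaining sets (a), (b), (c), (d) satisfy all four rules.

(e)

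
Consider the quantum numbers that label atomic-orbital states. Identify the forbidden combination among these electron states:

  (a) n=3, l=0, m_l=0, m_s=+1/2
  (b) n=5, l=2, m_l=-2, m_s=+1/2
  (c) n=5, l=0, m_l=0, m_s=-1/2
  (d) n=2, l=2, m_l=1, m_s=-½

(d) has l = 2 ≥ n = 2, violating 0 ≤ l ≤ n−1.
The remaining sets (a), (b), (c) satisfy all four rules.

(d)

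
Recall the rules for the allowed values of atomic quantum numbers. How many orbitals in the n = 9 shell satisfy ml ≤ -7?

3

The n = 9 shell has l = 0 through 8; check each.
Contributions: l=7 → 1; l=8 → 2.
Total orbitals: 1 + 2 = 3.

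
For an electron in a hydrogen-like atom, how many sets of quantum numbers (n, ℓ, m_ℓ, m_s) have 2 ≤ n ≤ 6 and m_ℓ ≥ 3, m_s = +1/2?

10

Treat each shell separately and count matching orbitals:
n=4 → 1; n=5 → 3; n=6 → 6.
Orbitals: 1 + 3 + 6 = 10. With m_s fixed to +1/2 there is one state per orbital, so 10 states.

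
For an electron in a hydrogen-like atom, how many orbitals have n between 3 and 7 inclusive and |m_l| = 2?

For each n in the range, tally the orbitals obeying |m_l| = 2:
n=3 → 2; n=4 → 4; n=5 → 6; n=6 → 8; n=7 → 10.
Total orbitals: 2 + 4 + 6 + 8 + 10 = 30.

30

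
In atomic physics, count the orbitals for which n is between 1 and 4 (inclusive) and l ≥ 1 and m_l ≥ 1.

10

Treat each shell separately and count matching orbitals:
n=2 → 1; n=3 → 3; n=4 → 6.
Total orbitals: 1 + 3 + 6 = 10.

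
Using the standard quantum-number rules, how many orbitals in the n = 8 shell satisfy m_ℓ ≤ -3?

Go through ℓ = 0, …, 7 (the values permitted for n = 8).
Contributions: ℓ=3 → 1; ℓ=4 → 2; ℓ=5 → 3; ℓ=6 → 4; ℓ=7 → 5.
Total orbitals: 1 + 2 + 3 + 4 + 5 = 15.

15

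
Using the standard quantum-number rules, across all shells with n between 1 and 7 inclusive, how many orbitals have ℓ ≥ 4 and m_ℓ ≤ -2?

22

Per-shell orbital counts meeting the constraint:
n=5 → 3; n=6 → 7; n=7 → 12.
Total orbitals: 3 + 7 + 12 = 22.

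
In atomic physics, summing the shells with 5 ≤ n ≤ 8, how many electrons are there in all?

Shell n has n² orbitals: 5²=25 + 6²=36 + 7²=49 + 8²=64 = 174 orbitals.
Two spin states per orbital: 2 × 174 = 348 electrons.

348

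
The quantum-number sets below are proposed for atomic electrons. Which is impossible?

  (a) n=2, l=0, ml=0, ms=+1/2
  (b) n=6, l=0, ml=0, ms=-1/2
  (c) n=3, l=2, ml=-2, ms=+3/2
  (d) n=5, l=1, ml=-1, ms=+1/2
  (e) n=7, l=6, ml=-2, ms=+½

(c)

(c) has ms = +3/2, but an electron's spin must be ±1/2.
The remaining sets (a), (b), (d), (e) satisfy all four rules.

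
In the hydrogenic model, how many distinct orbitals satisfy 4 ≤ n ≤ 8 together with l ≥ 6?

41

Work shell by shell — for each n, count the (l, m_l) pairs that satisfy l ≥ 6:
n=7 → 13; n=8 → 28.
Total orbitals: 13 + 28 = 41.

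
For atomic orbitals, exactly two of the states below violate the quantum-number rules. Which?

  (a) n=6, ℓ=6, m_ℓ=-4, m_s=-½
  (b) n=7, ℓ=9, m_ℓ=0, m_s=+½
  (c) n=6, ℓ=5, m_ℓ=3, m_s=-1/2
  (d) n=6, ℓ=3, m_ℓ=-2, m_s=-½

(a) and (b)

(a) has ℓ = 6 ≥ n = 6, violating 0 ≤ ℓ ≤ n−1.
(b) has ℓ = 9 ≥ n = 7, violating 0 ≤ ℓ ≤ n−1.
The remaining sets (c), (d) satisfy all four rules.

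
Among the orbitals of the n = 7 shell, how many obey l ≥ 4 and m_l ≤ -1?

With n = 7 the allowed l are 0, 1, …, 6.
Per l-value: l=4 → 4; l=5 → 5; l=6 → 6.
Total orbitals: 4 + 5 + 6 = 15.

15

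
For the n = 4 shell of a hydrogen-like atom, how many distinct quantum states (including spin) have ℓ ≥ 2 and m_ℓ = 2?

The (ℓ, m_ℓ) pairs meeting ℓ ≥ 2 and m_ℓ = 2 give: ℓ=2 → 1; ℓ=3 → 1.
Orbitals: 1 + 1 = 2. Each orbital carries two spin states, so 2 × 2 = 4 states.

4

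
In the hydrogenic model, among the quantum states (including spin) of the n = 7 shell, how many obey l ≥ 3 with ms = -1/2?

40

Go through l = 0, …, 6 (the values permitted for n = 7).
Orbitals with l ≥ 3, by l: l=3 → 7; l=4 → 9; l=5 → 11; l=6 → 13.
Orbitals: 7 + 9 + 11 + 13 = 40. With ms fixed to a single value there is one state per orbital, giving 40 states.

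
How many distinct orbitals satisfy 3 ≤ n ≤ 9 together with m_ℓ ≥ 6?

10

Count contributing orbitals for each principal shell:
n=7 → 1; n=8 → 3; n=9 → 6.
Total orbitals: 1 + 3 + 6 = 10.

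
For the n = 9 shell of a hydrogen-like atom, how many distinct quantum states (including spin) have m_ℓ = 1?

16

The n = 9 shell has ℓ = 0 through 8; check each.
Orbitals with m_ℓ = 1, by ℓ: ℓ=1 → 1; ℓ=2 → 1; ℓ=3 → 1; ℓ=4 → 1; ℓ=5 → 1; ℓ=6 → 1; ℓ=7 → 1; ℓ=8 → 1.
Orbitals: 1 + 1 + 1 + 1 + 1 + 1 + 1 + 1 = 8. Each orbital carries two spin states, so 8 × 2 = 16 states.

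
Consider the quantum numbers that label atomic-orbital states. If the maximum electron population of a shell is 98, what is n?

n = 7

2n² = 98 ⇒ n² = 49 ⇒ n = 7.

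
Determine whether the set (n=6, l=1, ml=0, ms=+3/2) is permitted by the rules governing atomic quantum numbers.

The spin quantum number for an electron can only be ms = +1/2 or −1/2; ms = +3/2 is not one of those.

No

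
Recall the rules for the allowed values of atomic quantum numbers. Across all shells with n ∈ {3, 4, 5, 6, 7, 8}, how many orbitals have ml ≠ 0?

Treat each shell separately and count matching orbitals:
n=3 → 6; n=4 → 12; n=5 → 20; n=6 → 30; n=7 → 42; n=8 → 56.
Total orbitals: 6 + 12 + 20 + 30 + 42 + 56 = 166.

166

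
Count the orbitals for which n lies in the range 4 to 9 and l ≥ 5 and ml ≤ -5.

20

Count contributing orbitals for each principal shell:
n=6 → 1; n=7 → 3; n=8 → 6; n=9 → 10.
Total orbitals: 1 + 3 + 6 + 10 = 20.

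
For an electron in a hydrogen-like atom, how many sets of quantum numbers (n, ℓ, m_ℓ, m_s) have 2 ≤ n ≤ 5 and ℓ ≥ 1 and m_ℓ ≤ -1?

Work shell by shell — for each n, count the (ℓ, m_ℓ) pairs that satisfy ℓ ≥ 1 and m_ℓ ≤ -1:
n=2 → 1; n=3 → 3; n=4 → 6; n=5 → 10.
Orbitals: 1 + 3 + 6 + 10 = 20. Including both spin states (m_s = ±1/2) gives 2 × 20 = 40 states.

40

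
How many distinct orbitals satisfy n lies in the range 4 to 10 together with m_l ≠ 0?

322

Go shell by shell, enumerating (l, m_l) with m_l ≠ 0:
n=4 → 12; n=5 → 20; n=6 → 30; n=7 → 42; n=8 → 56; n=9 → 72; n=10 → 90.
Total orbitals: 12 + 20 + 30 + 42 + 56 + 72 + 90 = 322.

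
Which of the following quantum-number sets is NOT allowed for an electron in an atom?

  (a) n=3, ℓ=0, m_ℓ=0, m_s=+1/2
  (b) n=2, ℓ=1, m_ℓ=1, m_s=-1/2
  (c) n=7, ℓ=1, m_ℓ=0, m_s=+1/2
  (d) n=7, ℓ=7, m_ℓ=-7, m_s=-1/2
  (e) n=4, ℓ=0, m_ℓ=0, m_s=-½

(d) has ℓ = 7 ≥ n = 7, violating 0 ≤ ℓ ≤ n−1.
The remaining sets (a), (b), (c), (e) satisfy all four rules.

(d)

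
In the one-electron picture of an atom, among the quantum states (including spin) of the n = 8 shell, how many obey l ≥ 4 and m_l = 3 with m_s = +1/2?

For n = 8, l ranges over 0 … 7.
Per l-value: l=4 → 1; l=5 → 1; l=6 → 1; l=7 → 1.
Orbitals: 1 + 1 + 1 + 1 = 4. With m_s fixed to a single value there is one state per orbital, giving 4 states.

4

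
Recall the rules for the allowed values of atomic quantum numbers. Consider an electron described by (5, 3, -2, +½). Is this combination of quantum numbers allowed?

Yes

n = 5 is a positive integer. l = 3 satisfies 0 ≤ l ≤ n−1 = 4. m_l = -2 lies in the range −l … +l (here −3 … 3). m_s = +1/2 is one of ±1/2.
All four constraints are satisfied.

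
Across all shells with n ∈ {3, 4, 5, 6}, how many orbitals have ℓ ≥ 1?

82

Go shell by shell, enumerating (ℓ, m_ℓ) with ℓ ≥ 1:
n=3 → 8; n=4 → 15; n=5 → 24; n=6 → 35.
Total orbitals: 8 + 15 + 24 + 35 = 82.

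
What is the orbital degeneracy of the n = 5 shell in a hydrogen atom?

The n = 5 shell contains n² = 5² = 25 orbitals.

25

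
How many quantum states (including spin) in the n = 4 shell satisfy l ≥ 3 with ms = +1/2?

7

Contributions: l=3 → 7.
Orbitals: 7. With ms fixed to a single value there is one state per orbital, giving 7 states.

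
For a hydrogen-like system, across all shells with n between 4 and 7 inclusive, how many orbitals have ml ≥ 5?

4

Per-shell orbital counts meeting the constraint:
n=6 → 1; n=7 → 3.
Total orbitals: 1 + 3 = 4.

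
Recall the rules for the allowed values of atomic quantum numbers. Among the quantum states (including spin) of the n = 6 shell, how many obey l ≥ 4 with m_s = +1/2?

20

The n = 6 shell has l = 0 through 5; check each.
Contributions: l=4 → 9; l=5 → 11.
Orbitals: 9 + 11 = 20. With m_s fixed to a single value there is one state per orbital, giving 20 states.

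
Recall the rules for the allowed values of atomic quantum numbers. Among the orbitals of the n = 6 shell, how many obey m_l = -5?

The n = 6 shell has l = 0 through 5; check each.
Per l-value: l=5 → 1.
Total orbitals: 1.

1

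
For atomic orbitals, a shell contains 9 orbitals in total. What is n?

n² = 9 ⇒ n = 3.

n = 3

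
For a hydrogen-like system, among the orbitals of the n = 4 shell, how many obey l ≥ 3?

7

With n = 4 the allowed l are 0, 1, …, 3.
Per l-value: l=3 → 7.
Total orbitals: 7.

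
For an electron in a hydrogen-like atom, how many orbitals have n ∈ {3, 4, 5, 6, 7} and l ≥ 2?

Count contributing orbitals for each principal shell:
n=3 → 5; n=4 → 12; n=5 → 21; n=6 → 32; n=7 → 45.
Total orbitals: 5 + 12 + 21 + 32 + 45 = 115.

115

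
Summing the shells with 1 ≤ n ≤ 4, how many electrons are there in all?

Shell n has n² orbitals: 1²=1 + 2²=4 + 3²=9 + 4²=16 = 30 orbitals.
Two spin states per orbital: 2 × 30 = 60 electrons.

60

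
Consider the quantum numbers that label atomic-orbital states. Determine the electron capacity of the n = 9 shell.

A shell holds 2n² electrons: 2 × 9² = 2 × 81 = 162.

162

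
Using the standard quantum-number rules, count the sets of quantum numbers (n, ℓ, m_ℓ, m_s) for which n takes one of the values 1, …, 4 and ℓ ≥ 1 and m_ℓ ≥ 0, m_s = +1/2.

Per-shell orbital counts meeting the constraint:
n=2 → 2; n=3 → 5; n=4 → 9.
Orbitals: 2 + 5 + 9 = 16. With m_s fixed to +1/2 there is one state per orbital, so 16 states.

16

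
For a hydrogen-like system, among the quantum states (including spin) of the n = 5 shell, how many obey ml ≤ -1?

With n = 5 the allowed l are 0, 1, …, 4.
The (l, ml) pairs meeting ml ≤ -1 give: l=1 → 1; l=2 → 2; l=3 → 3; l=4 → 4.
Orbitals: 1 + 2 + 3 + 4 = 10. Each orbital carries two spin states, so 10 × 2 = 20 states.

20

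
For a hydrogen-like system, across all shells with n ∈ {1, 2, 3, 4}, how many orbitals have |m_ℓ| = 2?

For each n in the range, tally the orbitals obeying |m_ℓ| = 2:
n=3 → 2; n=4 → 4.
Total orbitals: 2 + 4 = 6.

6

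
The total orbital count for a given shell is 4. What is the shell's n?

n = 2

n² = 4 ⇒ n = 2.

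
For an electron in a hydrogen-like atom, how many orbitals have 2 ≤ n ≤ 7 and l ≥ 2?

For each n in the range, tally the orbitals obeying l ≥ 2:
n=3 → 5; n=4 → 12; n=5 → 21; n=6 → 32; n=7 → 45.
Total orbitals: 5 + 12 + 21 + 32 + 45 = 115.

115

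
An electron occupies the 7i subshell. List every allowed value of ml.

-6, -5, -4, -3, -2, -1, 0, 1, 2, 3, 4, 5, 6

The 7i subshell has l = 6, and ml takes every integer from −l to +l. With l = 6 that gives the 13 values -6, -5, -4, -3, -2, -1, 0, 1, 2, 3, 4, 5, 6.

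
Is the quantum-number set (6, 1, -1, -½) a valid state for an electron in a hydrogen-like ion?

n = 6 is a positive integer. l = 1 satisfies 0 ≤ l ≤ n−1 = 5. ml = -1 lies in the range −l … +l (here −1 … 1). ms = -1/2 is one of ±1/2.
All four constraints are satisfied.

Valid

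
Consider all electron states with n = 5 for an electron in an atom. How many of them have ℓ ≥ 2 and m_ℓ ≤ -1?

For n = 5, ℓ ranges over 0 … 4.
Orbitals with ℓ ≥ 2 and m_ℓ ≤ -1, by ℓ: ℓ=2 → 2; ℓ=3 → 3; ℓ=4 → 4.
Orbitals: 2 + 3 + 4 = 9. Each orbital carries two spin states, so 9 × 2 = 18 states.

18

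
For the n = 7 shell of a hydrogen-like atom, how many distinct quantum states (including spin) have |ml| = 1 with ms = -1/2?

With n = 7 the allowed l are 0, 1, …, 6.
Contributions: l=1 → 2; l=2 → 2; l=3 → 2; l=4 → 2; l=5 → 2; l=6 → 2.
Orbitals: 2 + 2 + 2 + 2 + 2 + 2 = 12. With ms fixed to a single value there is one state per orbital, giving 12 states.

12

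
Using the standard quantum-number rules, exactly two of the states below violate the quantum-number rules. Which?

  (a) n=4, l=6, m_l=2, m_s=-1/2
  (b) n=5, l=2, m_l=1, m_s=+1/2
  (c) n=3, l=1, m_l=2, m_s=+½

(a) has l = 6 ≥ n = 4, violating 0 ≤ l ≤ n−1.
(c) has |m_l| = 2 > l = 1, violating −l ≤ m_l ≤ l.
The remaining set (b) satisfies all four rules.

(a) and (c)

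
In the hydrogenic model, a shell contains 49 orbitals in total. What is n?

n = 7

n² = 49 ⇒ n = 7.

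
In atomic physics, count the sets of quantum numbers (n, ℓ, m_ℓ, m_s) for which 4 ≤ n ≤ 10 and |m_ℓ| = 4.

Treat each shell separately and count matching orbitals:
n=5 → 2; n=6 → 4; n=7 → 6; n=8 → 8; n=9 → 10; n=10 → 12.
Orbitals: 2 + 4 + 6 + 8 + 10 + 12 = 42. Including both spin states (m_s = ±1/2) gives 2 × 42 = 84 states.

84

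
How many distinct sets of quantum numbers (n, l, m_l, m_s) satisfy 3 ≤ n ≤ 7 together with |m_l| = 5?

Work shell by shell — for each n, count the (l, m_l) pairs that satisfy |m_l| = 5:
n=6 → 2; n=7 → 4.
Orbitals: 2 + 4 = 6. Including both spin states (m_s = ±1/2) gives 2 × 6 = 12 states.

12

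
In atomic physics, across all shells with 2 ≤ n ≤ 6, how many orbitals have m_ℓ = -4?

Work shell by shell — for each n, count the (ℓ, m_ℓ) pairs that satisfy m_ℓ = -4:
n=5 → 1; n=6 → 2.
Total orbitals: 1 + 2 = 3.

3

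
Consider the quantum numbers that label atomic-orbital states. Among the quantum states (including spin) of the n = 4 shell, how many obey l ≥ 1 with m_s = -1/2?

For n = 4, l ranges over 0 … 3.
Per l-value: l=1 → 3; l=2 → 5; l=3 → 7.
Orbitals: 3 + 5 + 7 = 15. With m_s fixed to a single value there is one state per orbital, giving 15 states.

15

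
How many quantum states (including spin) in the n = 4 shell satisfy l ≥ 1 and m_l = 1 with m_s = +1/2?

3

The n = 4 shell has l = 0 through 3; check each.
Contributions: l=1 → 1; l=2 → 1; l=3 → 1.
Orbitals: 1 + 1 + 1 = 3. With m_s fixed to a single value there is one state per orbital, giving 3 states.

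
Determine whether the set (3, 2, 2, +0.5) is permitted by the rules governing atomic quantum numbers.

n = 3 is a positive integer. l = 2 satisfies 0 ≤ l ≤ n−1 = 2. ml = 2 lies in the range −l … +l (here −2 … 2). ms = +1/2 is one of ±1/2.
All four constraints are satisfied.

Yes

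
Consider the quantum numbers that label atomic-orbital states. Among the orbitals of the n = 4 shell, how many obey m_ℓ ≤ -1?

Go through ℓ = 0, …, 3 (the values permitted for n = 4).
Orbitals with m_ℓ ≤ -1, by ℓ: ℓ=1 → 1; ℓ=2 → 2; ℓ=3 → 3.
Total orbitals: 1 + 2 + 3 = 6.

6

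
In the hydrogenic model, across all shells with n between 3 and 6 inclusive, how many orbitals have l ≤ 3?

Count contributing orbitals for each principal shell:
n=3 → 9; n=4 → 16; n=5 → 16; n=6 → 16.
Total orbitals: 9 + 16 + 16 + 16 = 57.

57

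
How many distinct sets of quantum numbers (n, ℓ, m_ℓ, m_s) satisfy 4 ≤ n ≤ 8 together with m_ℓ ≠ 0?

320

Work shell by shell — for each n, count the (ℓ, m_ℓ) pairs that satisfy m_ℓ ≠ 0:
n=4 → 12; n=5 → 20; n=6 → 30; n=7 → 42; n=8 → 56.
Orbitals: 12 + 20 + 30 + 42 + 56 = 160. Including both spin states (m_s = ±1/2) gives 2 × 160 = 320 states.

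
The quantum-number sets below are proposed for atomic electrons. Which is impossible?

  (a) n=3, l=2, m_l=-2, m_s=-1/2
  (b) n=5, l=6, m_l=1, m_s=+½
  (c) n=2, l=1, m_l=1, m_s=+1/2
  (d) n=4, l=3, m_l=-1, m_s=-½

(b)

(b) has l = 6 ≥ n = 5, violating 0 ≤ l ≤ n−1.
The remaining sets (a), (c), (d) satisfy all four rules.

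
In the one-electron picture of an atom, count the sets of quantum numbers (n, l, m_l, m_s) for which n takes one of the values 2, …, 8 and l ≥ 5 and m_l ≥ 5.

20

For each n in the range, tally the orbitals obeying l ≥ 5 and m_l ≥ 5:
n=6 → 1; n=7 → 3; n=8 → 6.
Orbitals: 1 + 3 + 6 = 10. Including both spin states (m_s = ±1/2) gives 2 × 10 = 20 states.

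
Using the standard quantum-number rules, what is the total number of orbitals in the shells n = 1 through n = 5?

Shell n has n² orbitals: 1²=1 + 2²=4 + 3²=9 + 4²=16 + 5²=25 = 55 orbitals.

55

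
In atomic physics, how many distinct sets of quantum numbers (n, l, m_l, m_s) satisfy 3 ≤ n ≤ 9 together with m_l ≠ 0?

476

Count contributing orbitals for each principal shell:
n=3 → 6; n=4 → 12; n=5 → 20; n=6 → 30; n=7 → 42; n=8 → 56; n=9 → 72.
Orbitals: 6 + 12 + 20 + 30 + 42 + 56 + 72 = 238. Including both spin states (m_s = ±1/2) gives 2 × 238 = 476 states.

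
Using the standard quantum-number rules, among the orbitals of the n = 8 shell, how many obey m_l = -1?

For n = 8, l ranges over 0 … 7.
The (l, m_l) pairs meeting m_l = -1 give: l=1 → 1; l=2 → 1; l=3 → 1; l=4 → 1; l=5 → 1; l=6 → 1; l=7 → 1.
Total orbitals: 1 + 1 + 1 + 1 + 1 + 1 + 1 = 7.

7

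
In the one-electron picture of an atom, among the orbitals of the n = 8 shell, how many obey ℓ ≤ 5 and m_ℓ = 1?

Contributions: ℓ=1 → 1; ℓ=2 → 1; ℓ=3 → 1; ℓ=4 → 1; ℓ=5 → 1.
Total orbitals: 1 + 1 + 1 + 1 + 1 = 5.

5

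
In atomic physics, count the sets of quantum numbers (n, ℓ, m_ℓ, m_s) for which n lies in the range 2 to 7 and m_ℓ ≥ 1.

Work shell by shell — for each n, count the (ℓ, m_ℓ) pairs that satisfy m_ℓ ≥ 1:
n=2 → 1; n=3 → 3; n=4 → 6; n=5 → 10; n=6 → 15; n=7 → 21.
Orbitals: 1 + 3 + 6 + 10 + 15 + 21 = 56. Including both spin states (m_s = ±1/2) gives 2 × 56 = 112 states.

112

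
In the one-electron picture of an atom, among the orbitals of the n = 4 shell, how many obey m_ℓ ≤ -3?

The n = 4 shell has ℓ = 0 through 3; check each.
Contributions: ℓ=3 → 1.
Total orbitals: 1.

1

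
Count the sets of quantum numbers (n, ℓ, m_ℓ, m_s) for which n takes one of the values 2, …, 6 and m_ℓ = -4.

Per-shell orbital counts meeting the constraint:
n=5 → 1; n=6 → 2.
Orbitals: 1 + 2 = 3. Including both spin states (m_s = ±1/2) gives 2 × 3 = 6 states.

6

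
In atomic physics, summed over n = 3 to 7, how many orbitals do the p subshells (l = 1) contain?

15

A p subshell (l = 1) exists for every n ≥ 2, so shells n = 3, 4, 5, 6, 7 each contribute one — 5 subshells.
Since each p subshell has 2·1+1 = 3 orbitals, the total is 5 × 3 = 15.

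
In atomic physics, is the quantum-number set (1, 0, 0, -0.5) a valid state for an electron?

n = 1 is a positive integer. ℓ = 0 satisfies 0 ≤ ℓ ≤ n−1 = 0. m_ℓ = 0 lies in the range −ℓ … +ℓ (here 0). m_s = -1/2 is one of ±1/2.
All four constraints are satisfied.

Valid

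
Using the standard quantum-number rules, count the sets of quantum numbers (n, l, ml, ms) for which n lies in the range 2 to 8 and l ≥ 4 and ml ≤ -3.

Work shell by shell — for each n, count the (l, ml) pairs that satisfy l ≥ 4 and ml ≤ -3:
n=5 → 2; n=6 → 5; n=7 → 9; n=8 → 14.
Orbitals: 2 + 5 + 9 + 14 = 30. Including both spin states (ms = ±1/2) gives 2 × 30 = 60 states.

60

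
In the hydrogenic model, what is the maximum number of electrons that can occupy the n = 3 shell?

A shell holds 2n² electrons: 2 × 3² = 2 × 9 = 18.

18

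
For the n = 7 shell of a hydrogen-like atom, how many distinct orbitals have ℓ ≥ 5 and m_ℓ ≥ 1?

With n = 7 the allowed ℓ are 0, 1, …, 6.
Orbitals with ℓ ≥ 5 and m_ℓ ≥ 1, by ℓ: ℓ=5 → 5; ℓ=6 → 6.
Total orbitals: 5 + 6 = 11.

11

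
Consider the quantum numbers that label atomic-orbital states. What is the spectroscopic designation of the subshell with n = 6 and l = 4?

6g

l = 4 corresponds to the letter 'g', so the subshell is 6g.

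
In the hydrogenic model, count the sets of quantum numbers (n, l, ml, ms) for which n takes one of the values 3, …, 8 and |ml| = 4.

40

Treat each shell separately and count matching orbitals:
n=5 → 2; n=6 → 4; n=7 → 6; n=8 → 8.
Orbitals: 2 + 4 + 6 + 8 = 20. Including both spin states (ms = ±1/2) gives 2 × 20 = 40 states.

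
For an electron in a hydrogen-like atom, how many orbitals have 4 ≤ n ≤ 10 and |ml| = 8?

6

For each n in the range, tally the orbitals obeying |ml| = 8:
n=9 → 2; n=10 → 4.
Total orbitals: 2 + 4 = 6.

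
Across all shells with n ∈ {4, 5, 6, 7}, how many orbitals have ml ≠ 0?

104

Treat each shell separately and count matching orbitals:
n=4 → 12; n=5 → 20; n=6 → 30; n=7 → 42.
Total orbitals: 12 + 20 + 30 + 42 = 104.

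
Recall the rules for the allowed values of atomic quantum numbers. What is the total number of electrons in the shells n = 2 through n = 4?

Shell n has n² orbitals: 2²=4 + 3²=9 + 4²=16 = 29 orbitals.
Two spin states per orbital: 2 × 29 = 58 electrons.

58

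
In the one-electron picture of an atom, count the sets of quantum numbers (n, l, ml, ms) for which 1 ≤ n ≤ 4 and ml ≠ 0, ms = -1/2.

20

Treat each shell separately and count matching orbitals:
n=2 → 2; n=3 → 6; n=4 → 12.
Orbitals: 2 + 6 + 12 = 20. With ms fixed to -1/2 there is one state per orbital, so 20 states.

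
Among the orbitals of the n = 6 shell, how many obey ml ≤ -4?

3

With n = 6 the allowed l are 0, 1, …, 5.
The (l, ml) pairs meeting ml ≤ -4 give: l=4 → 1; l=5 → 2.
Total orbitals: 1 + 2 = 3.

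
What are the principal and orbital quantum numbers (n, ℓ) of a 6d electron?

n = 6, ℓ = 2

The leading integer gives n = 6; the letter 'd' means ℓ = 2.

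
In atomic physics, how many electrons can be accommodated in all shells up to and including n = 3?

28

Total orbitals = 1² + 2² + 3² = 14. Doubling for spin gives 28 electrons.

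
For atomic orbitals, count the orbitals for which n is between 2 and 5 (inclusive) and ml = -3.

3

Treat each shell separately and count matching orbitals:
n=4 → 1; n=5 → 2.
Total orbitals: 1 + 2 = 3.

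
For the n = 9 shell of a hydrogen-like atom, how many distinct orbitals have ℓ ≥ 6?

The n = 9 shell has ℓ = 0 through 8; check each.
The (ℓ, m_ℓ) pairs meeting ℓ ≥ 6 give: ℓ=6 → 13; ℓ=7 → 15; ℓ=8 → 17.
Total orbitals: 13 + 15 + 17 = 45.

45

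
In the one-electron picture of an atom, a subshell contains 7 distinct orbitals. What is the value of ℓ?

2ℓ+1 = 7 gives ℓ = 3.

ℓ = 3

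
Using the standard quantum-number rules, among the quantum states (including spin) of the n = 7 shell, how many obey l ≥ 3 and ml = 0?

8

The (l, ml) pairs meeting l ≥ 3 and ml = 0 give: l=3 → 1; l=4 → 1; l=5 → 1; l=6 → 1.
Orbitals: 1 + 1 + 1 + 1 = 4. Each orbital carries two spin states, so 4 × 2 = 8 states.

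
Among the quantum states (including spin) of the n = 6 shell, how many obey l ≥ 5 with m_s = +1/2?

Go through l = 0, …, 5 (the values permitted for n = 6).
Contributions: l=5 → 11.
Orbitals: 11. With m_s fixed to a single value there is one state per orbital, giving 11 states.

11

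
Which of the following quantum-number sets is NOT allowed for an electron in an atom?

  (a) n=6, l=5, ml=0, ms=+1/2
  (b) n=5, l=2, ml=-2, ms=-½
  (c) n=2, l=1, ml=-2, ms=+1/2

(c) has |ml| = 2 > l = 1, violating −l ≤ ml ≤ l.
The remaining sets (a), (b) satisfy all four rules.

(c)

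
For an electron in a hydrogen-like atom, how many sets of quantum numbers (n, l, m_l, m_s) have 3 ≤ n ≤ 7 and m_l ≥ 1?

110

Work shell by shell — for each n, count the (l, m_l) pairs that satisfy m_l ≥ 1:
n=3 → 3; n=4 → 6; n=5 → 10; n=6 → 15; n=7 → 21.
Orbitals: 3 + 6 + 10 + 15 + 21 = 55. Including both spin states (m_s = ±1/2) gives 2 × 55 = 110 states.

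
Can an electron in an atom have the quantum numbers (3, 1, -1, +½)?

n = 3 is a positive integer. l = 1 satisfies 0 ≤ l ≤ n−1 = 2. ml = -1 lies in the range −l … +l (here −1 … 1). ms = +1/2 is one of ±1/2.
All four constraints are satisfied.

Allowed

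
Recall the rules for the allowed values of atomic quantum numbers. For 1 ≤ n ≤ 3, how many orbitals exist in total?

14

Total orbitals = 1² + 2² + 3² = 14.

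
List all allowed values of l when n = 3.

0, 1, 2

l is an integer with 0 ≤ l ≤ n−1, so for n = 3: l = 0, 1, 2.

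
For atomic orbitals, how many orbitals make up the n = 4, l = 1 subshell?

A subshell has 2l+1 orbitals; with l = 1, that's 3.

3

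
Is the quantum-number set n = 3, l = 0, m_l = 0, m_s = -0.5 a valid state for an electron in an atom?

Yes

n = 3 is a positive integer. l = 0 satisfies 0 ≤ l ≤ n−1 = 2. m_l = 0 lies in the range −l … +l (here 0). m_s = -1/2 is one of ±1/2.
All four constraints are satisfied.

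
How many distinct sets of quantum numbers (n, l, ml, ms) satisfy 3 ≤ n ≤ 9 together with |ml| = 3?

84

Go shell by shell, enumerating (l, ml) with |ml| = 3:
n=4 → 2; n=5 → 4; n=6 → 6; n=7 → 8; n=8 → 10; n=9 → 12.
Orbitals: 2 + 4 + 6 + 8 + 10 + 12 = 42. Including both spin states (ms = ±1/2) gives 2 × 42 = 84 states.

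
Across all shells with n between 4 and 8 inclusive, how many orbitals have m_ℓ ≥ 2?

For each n in the range, tally the orbitals obeying m_ℓ ≥ 2:
n=4 → 3; n=5 → 6; n=6 → 10; n=7 → 15; n=8 → 21.
Total orbitals: 3 + 6 + 10 + 15 + 21 = 55.

55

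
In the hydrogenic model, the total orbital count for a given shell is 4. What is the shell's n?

n² = 4 ⇒ n = 2.

n = 2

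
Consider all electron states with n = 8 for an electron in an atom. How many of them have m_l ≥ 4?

20

The n = 8 shell has l = 0 through 7; check each.
Contributions: l=4 → 1; l=5 → 2; l=6 → 3; l=7 → 4.
Orbitals: 1 + 2 + 3 + 4 = 10. Each orbital carries two spin states, so 10 × 2 = 20 states.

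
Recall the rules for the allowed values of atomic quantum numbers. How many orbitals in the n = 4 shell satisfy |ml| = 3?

2

The n = 4 shell has l = 0 through 3; check each.
The (l, ml) pairs meeting |ml| = 3 give: l=3 → 2.
Total orbitals: 2.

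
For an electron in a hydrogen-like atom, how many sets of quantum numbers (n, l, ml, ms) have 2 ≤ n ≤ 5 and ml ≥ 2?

Treat each shell separately and count matching orbitals:
n=3 → 1; n=4 → 3; n=5 → 6.
Orbitals: 1 + 3 + 6 = 10. Including both spin states (ms = ±1/2) gives 2 × 10 = 20 states.

20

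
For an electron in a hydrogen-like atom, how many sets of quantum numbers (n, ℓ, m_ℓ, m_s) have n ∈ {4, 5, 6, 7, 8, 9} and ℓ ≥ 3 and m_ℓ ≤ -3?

112

Treat each shell separately and count matching orbitals:
n=4 → 1; n=5 → 3; n=6 → 6; n=7 → 10; n=8 → 15; n=9 → 21.
Orbitals: 1 + 3 + 6 + 10 + 15 + 21 = 56. Including both spin states (m_s = ±1/2) gives 2 × 56 = 112 states.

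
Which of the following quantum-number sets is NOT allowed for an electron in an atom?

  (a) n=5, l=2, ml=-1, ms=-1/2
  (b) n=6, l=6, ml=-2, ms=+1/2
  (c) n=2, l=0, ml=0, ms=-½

(b)

(b) has l = 6 ≥ n = 6, violating 0 ≤ l ≤ n−1.
The remaining sets (a), (c) satisfy all four rules.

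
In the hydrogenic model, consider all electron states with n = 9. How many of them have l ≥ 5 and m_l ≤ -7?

Go through l = 0, …, 8 (the values permitted for n = 9).
The (l, m_l) pairs meeting l ≥ 5 and m_l ≤ -7 give: l=7 → 1; l=8 → 2.
Orbitals: 1 + 2 = 3. Each orbital carries two spin states, so 3 × 2 = 6 states.

6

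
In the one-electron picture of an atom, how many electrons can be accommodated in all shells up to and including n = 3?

28

Total orbitals = 1² + 2² + 3² = 14. Doubling for spin gives 28 electrons.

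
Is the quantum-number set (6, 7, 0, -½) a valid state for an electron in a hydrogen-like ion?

No

The orbital quantum number must satisfy 0 ≤ ℓ ≤ n−1. With n = 6 the allowed ℓ values are 0, 1, 2, 3, 4, 5, so ℓ = 7 is out of range.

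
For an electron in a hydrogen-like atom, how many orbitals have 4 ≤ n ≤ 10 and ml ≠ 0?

Work shell by shell — for each n, count the (l, ml) pairs that satisfy ml ≠ 0:
n=4 → 12; n=5 → 20; n=6 → 30; n=7 → 42; n=8 → 56; n=9 → 72; n=10 → 90.
Total orbitals: 12 + 20 + 30 + 42 + 56 + 72 + 90 = 322.

322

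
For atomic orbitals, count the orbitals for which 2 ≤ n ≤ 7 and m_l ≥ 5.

4

Treat each shell separately and count matching orbitals:
n=6 → 1; n=7 → 3.
Total orbitals: 1 + 3 = 4.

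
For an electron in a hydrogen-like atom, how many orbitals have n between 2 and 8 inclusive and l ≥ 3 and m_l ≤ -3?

Treat each shell separately and count matching orbitals:
n=4 → 1; n=5 → 3; n=6 → 6; n=7 → 10; n=8 → 15.
Total orbitals: 1 + 3 + 6 + 10 + 15 = 35.

35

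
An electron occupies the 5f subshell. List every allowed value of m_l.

The 5f subshell has l = 3, and m_l takes every integer from −l to +l. With l = 3 that gives the 7 values -3, -2, -1, 0, 1, 2, 3.

-3, -2, -1, 0, 1, 2, 3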